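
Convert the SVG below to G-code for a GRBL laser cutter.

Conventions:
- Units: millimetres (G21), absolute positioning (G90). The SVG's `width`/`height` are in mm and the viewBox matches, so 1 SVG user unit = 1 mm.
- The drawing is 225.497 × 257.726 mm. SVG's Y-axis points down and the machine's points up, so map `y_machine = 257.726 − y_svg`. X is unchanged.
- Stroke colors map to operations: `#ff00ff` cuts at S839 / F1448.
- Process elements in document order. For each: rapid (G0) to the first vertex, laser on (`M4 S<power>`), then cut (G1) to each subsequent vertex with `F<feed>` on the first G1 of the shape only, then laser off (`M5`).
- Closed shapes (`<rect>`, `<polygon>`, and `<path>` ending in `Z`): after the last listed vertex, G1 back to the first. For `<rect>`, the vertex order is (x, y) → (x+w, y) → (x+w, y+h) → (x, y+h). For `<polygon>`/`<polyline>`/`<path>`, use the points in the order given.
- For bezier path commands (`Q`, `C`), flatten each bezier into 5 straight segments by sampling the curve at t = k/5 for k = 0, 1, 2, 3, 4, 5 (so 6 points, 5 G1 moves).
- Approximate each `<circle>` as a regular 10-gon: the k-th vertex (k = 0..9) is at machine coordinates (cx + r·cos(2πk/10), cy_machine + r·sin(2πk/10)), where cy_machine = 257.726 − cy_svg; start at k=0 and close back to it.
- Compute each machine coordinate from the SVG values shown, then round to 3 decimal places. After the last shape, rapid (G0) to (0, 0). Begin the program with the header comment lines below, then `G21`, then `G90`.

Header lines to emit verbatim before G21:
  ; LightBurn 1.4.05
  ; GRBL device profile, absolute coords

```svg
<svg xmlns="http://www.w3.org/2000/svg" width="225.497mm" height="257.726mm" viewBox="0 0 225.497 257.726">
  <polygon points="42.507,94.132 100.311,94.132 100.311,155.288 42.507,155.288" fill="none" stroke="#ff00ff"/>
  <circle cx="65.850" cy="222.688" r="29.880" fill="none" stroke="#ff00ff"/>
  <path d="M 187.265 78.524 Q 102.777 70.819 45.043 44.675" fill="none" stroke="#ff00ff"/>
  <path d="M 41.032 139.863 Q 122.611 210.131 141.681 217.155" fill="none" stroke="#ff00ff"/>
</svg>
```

1 u = 1 mm; y_m = 257.726 − y.

[1] `<polygon>` rectangle, #ff00ff→cut S839 F1448: (42.507,163.594) → (100.311,163.594) → (100.311,102.438) → (42.507,102.438) → (42.507,163.594) (closed)

[2] `<circle>` circle, #ff00ff→cut S839 F1448: (95.730,35.038) → (90.023,52.601) → (75.083,63.456) → (56.617,63.456) → (41.677,52.601) → (35.970,35.038) → (41.677,17.475) → (56.617,6.620) → (75.083,6.620) → (90.023,17.475) → (95.730,35.038) (closed)

[3] `<path>` quadratic bezier, #ff00ff→cut S839 F1448: (187.265,179.202) → (154.540,183.022) → (123.955,188.316) → (95.511,195.086) → (69.207,203.331) → (45.043,213.051)

[4] `<path>` quadratic bezier, #ff00ff→cut S839 F1448: (41.032,117.863) → (71.163,92.286) → (96.294,71.768) → (116.424,56.309) → (131.553,45.910) → (141.681,40.571)

; LightBurn 1.4.05
; GRBL device profile, absolute coords
G21
G90
G0 X42.507 Y163.594
M4 S839
G1 X100.311 Y163.594 F1448
G1 X100.311 Y102.438
G1 X42.507 Y102.438
G1 X42.507 Y163.594
M5
G0 X95.730 Y35.038
M4 S839
G1 X90.023 Y52.601 F1448
G1 X75.083 Y63.456
G1 X56.617 Y63.456
G1 X41.677 Y52.601
G1 X35.970 Y35.038
G1 X41.677 Y17.475
G1 X56.617 Y6.620
G1 X75.083 Y6.620
G1 X90.023 Y17.475
G1 X95.730 Y35.038
M5
G0 X187.265 Y179.202
M4 S839
G1 X154.540 Y183.022 F1448
G1 X123.955 Y188.316
G1 X95.511 Y195.086
G1 X69.207 Y203.331
G1 X45.043 Y213.051
M5
G0 X41.032 Y117.863
M4 S839
G1 X71.163 Y92.286 F1448
G1 X96.294 Y71.768
G1 X116.424 Y56.309
G1 X131.553 Y45.910
G1 X141.681 Y40.571
M5
G0 X0.000 Y0.000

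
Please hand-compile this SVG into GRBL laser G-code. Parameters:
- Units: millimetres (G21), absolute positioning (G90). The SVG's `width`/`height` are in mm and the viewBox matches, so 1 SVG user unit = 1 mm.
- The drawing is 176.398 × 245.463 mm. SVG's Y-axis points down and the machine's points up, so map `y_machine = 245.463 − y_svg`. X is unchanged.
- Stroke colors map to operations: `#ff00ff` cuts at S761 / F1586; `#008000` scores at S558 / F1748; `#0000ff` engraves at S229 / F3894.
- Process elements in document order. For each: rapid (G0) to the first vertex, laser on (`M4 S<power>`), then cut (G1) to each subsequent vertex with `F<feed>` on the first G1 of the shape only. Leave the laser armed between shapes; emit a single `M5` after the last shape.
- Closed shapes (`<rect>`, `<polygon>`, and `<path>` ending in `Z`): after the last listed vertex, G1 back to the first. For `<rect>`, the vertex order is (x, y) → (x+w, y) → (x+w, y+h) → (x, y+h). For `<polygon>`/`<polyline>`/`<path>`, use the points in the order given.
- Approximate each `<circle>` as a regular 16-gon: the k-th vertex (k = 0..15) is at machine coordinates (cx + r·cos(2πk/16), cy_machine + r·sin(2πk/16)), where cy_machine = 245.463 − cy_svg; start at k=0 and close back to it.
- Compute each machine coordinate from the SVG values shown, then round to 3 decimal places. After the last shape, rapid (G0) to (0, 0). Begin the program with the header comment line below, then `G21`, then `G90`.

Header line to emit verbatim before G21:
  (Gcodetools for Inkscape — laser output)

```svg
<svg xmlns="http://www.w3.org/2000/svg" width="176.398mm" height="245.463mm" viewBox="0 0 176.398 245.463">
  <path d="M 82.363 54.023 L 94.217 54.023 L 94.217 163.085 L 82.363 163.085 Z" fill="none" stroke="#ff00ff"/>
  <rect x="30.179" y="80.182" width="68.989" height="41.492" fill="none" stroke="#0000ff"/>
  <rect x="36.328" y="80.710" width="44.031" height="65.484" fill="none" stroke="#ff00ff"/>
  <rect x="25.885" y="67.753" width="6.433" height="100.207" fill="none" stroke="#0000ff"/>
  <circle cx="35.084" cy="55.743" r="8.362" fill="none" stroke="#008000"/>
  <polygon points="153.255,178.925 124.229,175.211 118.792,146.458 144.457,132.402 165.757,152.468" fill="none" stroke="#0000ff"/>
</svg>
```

Since the viewBox matches the mm dimensions, user units are millimetres directly. The only transform is the Y-flip y_m = 245.463 − y_svg.

Shape 1 is a rectangle drawn with `<path>`. Its stroke #ff00ff means cut at S761, F1586. After flipping Y the toolpath is (82.363,191.440) → (94.217,191.440) → (94.217,82.378) → (82.363,82.378) → (82.363,191.440), returning to the start.

Shape 2 is a rectangle drawn with `<rect>`. Its stroke #0000ff means engrave at S229, F3894. After flipping Y the toolpath is (30.179,165.281) → (99.168,165.281) → (99.168,123.789) → (30.179,123.789) → (30.179,165.281), returning to the start.

Shape 3 is a rectangle drawn with `<rect>`. Its stroke #ff00ff means cut at S761, F1586. After flipping Y the toolpath is (36.328,164.753) → (80.359,164.753) → (80.359,99.269) → (36.328,99.269) → (36.328,164.753), returning to the start.

Shape 4 is a rectangle drawn with `<rect>`. Its stroke #0000ff means engrave at S229, F3894. After flipping Y the toolpath is (25.885,177.710) → (32.318,177.710) → (32.318,77.503) → (25.885,77.503) → (25.885,177.710), returning to the start.

Shape 5 is a circle drawn with `<circle>`. Its stroke #008000 means score at S558, F1748. After flipping Y the toolpath is (43.446,189.720) → (42.809,192.920) → (40.997,195.633) → (38.284,197.445) → (35.084,198.082) → (31.884,197.445) → (29.171,195.633) → (27.359,192.920) → (26.722,189.720) → (27.359,186.520) → (29.171,183.807) → (31.884,181.995) → (35.084,181.358) → (38.284,181.995) → (40.997,183.807) → (42.809,186.520) → (43.446,189.720), returning to the start.

Shape 6 is a regular polygon drawn with `<polygon>`. Its stroke #0000ff means engrave at S229, F3894. After flipping Y the toolpath is (153.255,66.538) → (124.229,70.252) → (118.792,99.005) → (144.457,113.061) → (165.757,92.995) → (153.255,66.538), returning to the start.

(Gcodetools for Inkscape — laser output)
G21
G90
G0 X82.363 Y191.440
M4 S761
G1 X94.217 Y191.440 F1586
G1 X94.217 Y82.378
G1 X82.363 Y82.378
G1 X82.363 Y191.440
G0 X30.179 Y165.281
M4 S229
G1 X99.168 Y165.281 F3894
G1 X99.168 Y123.789
G1 X30.179 Y123.789
G1 X30.179 Y165.281
G0 X36.328 Y164.753
M4 S761
G1 X80.359 Y164.753 F1586
G1 X80.359 Y99.269
G1 X36.328 Y99.269
G1 X36.328 Y164.753
G0 X25.885 Y177.710
M4 S229
G1 X32.318 Y177.710 F3894
G1 X32.318 Y77.503
G1 X25.885 Y77.503
G1 X25.885 Y177.710
G0 X43.446 Y189.720
M4 S558
G1 X42.809 Y192.920 F1748
G1 X40.997 Y195.633
G1 X38.284 Y197.445
G1 X35.084 Y198.082
G1 X31.884 Y197.445
G1 X29.171 Y195.633
G1 X27.359 Y192.920
G1 X26.722 Y189.720
G1 X27.359 Y186.520
G1 X29.171 Y183.807
G1 X31.884 Y181.995
G1 X35.084 Y181.358
G1 X38.284 Y181.995
G1 X40.997 Y183.807
G1 X42.809 Y186.520
G1 X43.446 Y189.720
G0 X153.255 Y66.538
M4 S229
G1 X124.229 Y70.252 F3894
G1 X118.792 Y99.005
G1 X144.457 Y113.061
G1 X165.757 Y92.995
G1 X153.255 Y66.538
M5
G0 X0.000 Y0.000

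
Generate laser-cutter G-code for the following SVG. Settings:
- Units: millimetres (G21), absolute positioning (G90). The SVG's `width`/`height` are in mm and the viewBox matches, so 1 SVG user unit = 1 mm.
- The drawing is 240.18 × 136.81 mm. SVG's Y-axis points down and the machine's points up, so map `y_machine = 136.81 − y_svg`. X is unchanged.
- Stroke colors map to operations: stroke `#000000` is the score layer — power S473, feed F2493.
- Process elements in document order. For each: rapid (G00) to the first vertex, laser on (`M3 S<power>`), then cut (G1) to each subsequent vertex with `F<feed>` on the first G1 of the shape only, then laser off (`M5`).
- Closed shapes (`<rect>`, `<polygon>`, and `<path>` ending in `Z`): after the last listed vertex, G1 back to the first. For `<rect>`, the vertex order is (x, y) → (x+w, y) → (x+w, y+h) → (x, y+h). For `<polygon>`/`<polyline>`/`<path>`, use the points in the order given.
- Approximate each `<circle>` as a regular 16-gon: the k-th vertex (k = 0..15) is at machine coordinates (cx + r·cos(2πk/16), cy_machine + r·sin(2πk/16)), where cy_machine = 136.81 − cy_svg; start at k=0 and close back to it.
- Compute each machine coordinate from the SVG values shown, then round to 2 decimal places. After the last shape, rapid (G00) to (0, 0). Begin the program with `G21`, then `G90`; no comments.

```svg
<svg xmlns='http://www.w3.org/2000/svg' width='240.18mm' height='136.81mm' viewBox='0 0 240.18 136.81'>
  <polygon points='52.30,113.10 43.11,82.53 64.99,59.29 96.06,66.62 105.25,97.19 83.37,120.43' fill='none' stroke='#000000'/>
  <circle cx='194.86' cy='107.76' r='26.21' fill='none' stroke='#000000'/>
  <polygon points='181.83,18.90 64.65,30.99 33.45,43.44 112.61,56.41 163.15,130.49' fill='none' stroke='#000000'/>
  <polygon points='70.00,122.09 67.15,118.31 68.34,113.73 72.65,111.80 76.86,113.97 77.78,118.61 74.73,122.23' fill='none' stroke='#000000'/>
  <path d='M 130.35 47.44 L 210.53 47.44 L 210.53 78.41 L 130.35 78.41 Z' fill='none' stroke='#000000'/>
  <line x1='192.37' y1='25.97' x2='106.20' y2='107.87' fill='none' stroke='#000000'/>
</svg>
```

G21
G90
G00 X52.30 Y23.71
M3 S473
G1 X43.11 Y54.28 F2493
G1 X64.99 Y77.52
G1 X96.06 Y70.19
G1 X105.25 Y39.62
G1 X83.37 Y16.38
G1 X52.30 Y23.71
M5
G00 X221.07 Y29.05
M3 S473
G1 X219.07 Y39.08 F2493
G1 X213.39 Y47.58
G1 X204.89 Y53.26
G1 X194.86 Y55.26
G1 X184.83 Y53.26
G1 X176.33 Y47.58
G1 X170.65 Y39.08
G1 X168.65 Y29.05
G1 X170.65 Y19.02
G1 X176.33 Y10.52
G1 X184.83 Y4.84
G1 X194.86 Y2.84
G1 X204.89 Y4.84
G1 X213.39 Y10.52
G1 X219.07 Y19.02
G1 X221.07 Y29.05
M5
G00 X181.83 Y117.91
M3 S473
G1 X64.65 Y105.82 F2493
G1 X33.45 Y93.37
G1 X112.61 Y80.40
G1 X163.15 Y6.32
G1 X181.83 Y117.91
M5
G00 X70.00 Y14.72
M3 S473
G1 X67.15 Y18.50 F2493
G1 X68.34 Y23.08
G1 X72.65 Y25.01
G1 X76.86 Y22.84
G1 X77.78 Y18.20
G1 X74.73 Y14.58
G1 X70.00 Y14.72
M5
G00 X130.35 Y89.37
M3 S473
G1 X210.53 Y89.37 F2493
G1 X210.53 Y58.40
G1 X130.35 Y58.40
G1 X130.35 Y89.37
M5
G00 X192.37 Y110.84
M3 S473
G1 X106.20 Y28.94 F2493
M5
G00 X0.00 Y0.00

viewBox `0 0 240.18 136.81` with mm width/height → 1 unit = 1 mm. Flip: y_m = 136.81 − y_svg.

**Shape 1** — `<polygon>` regular polygon, stroke `#000000` → score (S473, F2493). Machine vertices: (52.30,23.71) → (43.11,54.28) → (64.99,77.52) → (96.06,70.19) → (105.25,39.62) → (83.37,16.38) → (52.30,23.71). Closed: final G1 returns to the first vertex.

**Shape 2** — `<circle>` circle, stroke `#000000` → score (S473, F2493). Machine vertices: (221.07,29.05) → (219.07,39.08) → (213.39,47.58) → (204.89,53.26) → (194.86,55.26) → (184.83,53.26) → (176.33,47.58) → (170.65,39.08) → (168.65,29.05) → (170.65,19.02) → (176.33,10.52) → (184.83,4.84) → (194.86,2.84) → (204.89,4.84) → (213.39,10.52) → (219.07,19.02) → (221.07,29.05). Closed: final G1 returns to the first vertex.

**Shape 3** — `<polygon>` closed polygon, stroke `#000000` → score (S473, F2493). Machine vertices: (181.83,117.91) → (64.65,105.82) → (33.45,93.37) → (112.61,80.40) → (163.15,6.32) → (181.83,117.91). Closed: final G1 returns to the first vertex.

**Shape 4** — `<polygon>` regular polygon, stroke `#000000` → score (S473, F2493). Machine vertices: (70.00,14.72) → (67.15,18.50) → (68.34,23.08) → (72.65,25.01) → (76.86,22.84) → (77.78,18.20) → (74.73,14.58) → (70.00,14.72). Closed: final G1 returns to the first vertex.

**Shape 5** — `<path>` rectangle, stroke `#000000` → score (S473, F2493). Machine vertices: (130.35,89.37) → (210.53,89.37) → (210.53,58.40) → (130.35,58.40) → (130.35,89.37). Closed: final G1 returns to the first vertex.

**Shape 6** — `<line>` line segment, stroke `#000000` → score (S473, F2493). Machine vertices: (192.37,110.84) → (106.20,28.94). Open path.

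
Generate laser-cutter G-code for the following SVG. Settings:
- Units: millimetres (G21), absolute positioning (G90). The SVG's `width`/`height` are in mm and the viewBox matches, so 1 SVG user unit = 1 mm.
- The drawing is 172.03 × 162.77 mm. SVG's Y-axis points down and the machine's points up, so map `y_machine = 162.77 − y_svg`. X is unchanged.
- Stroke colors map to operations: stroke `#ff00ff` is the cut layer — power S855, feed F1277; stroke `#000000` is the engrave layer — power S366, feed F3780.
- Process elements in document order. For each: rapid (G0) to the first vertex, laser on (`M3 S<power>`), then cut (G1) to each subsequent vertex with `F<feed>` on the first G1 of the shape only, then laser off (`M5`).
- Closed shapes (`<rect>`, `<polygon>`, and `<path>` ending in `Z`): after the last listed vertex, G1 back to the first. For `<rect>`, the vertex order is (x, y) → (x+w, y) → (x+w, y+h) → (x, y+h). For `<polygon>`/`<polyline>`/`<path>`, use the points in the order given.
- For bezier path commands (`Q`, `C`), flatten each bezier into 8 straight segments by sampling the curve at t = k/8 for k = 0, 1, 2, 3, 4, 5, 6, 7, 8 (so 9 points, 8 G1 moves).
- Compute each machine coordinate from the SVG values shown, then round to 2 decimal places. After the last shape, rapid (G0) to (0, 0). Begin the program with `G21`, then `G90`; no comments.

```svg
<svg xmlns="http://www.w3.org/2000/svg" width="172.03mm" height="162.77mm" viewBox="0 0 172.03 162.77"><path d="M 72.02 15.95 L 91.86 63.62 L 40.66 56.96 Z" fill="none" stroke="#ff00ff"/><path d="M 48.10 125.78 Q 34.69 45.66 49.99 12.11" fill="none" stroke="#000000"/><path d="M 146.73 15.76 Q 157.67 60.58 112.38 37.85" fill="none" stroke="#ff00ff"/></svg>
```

G21
G90
G0 X72.02 Y146.82
M3 S855
G1 X91.86 Y99.15 F1277
G1 X40.66 Y105.81
G1 X72.02 Y146.82
M5
G0 X48.10 Y36.99
M3 S366
G1 X45.20 Y56.29 F3780
G1 X43.19 Y74.14
G1 X42.08 Y90.53
G1 X41.87 Y105.47
G1 X42.55 Y118.95
G1 X44.13 Y130.97
G1 X46.61 Y141.54
G1 X49.99 Y150.66
M5
G0 X146.73 Y147.01
M3 S855
G1 X148.59 Y136.86 F1277
G1 X148.69 Y128.82
G1 X147.03 Y122.89
G1 X143.61 Y119.08
G1 X138.44 Y117.37
G1 X131.51 Y117.78
G1 X122.82 Y120.29
G1 X112.38 Y124.92
M5
G0 X0.00 Y0.00

viewBox `0 0 172.03 162.77` with mm width/height → 1 unit = 1 mm. Flip: y_m = 162.77 − y_svg.

**Shape 1** — `<path>` regular polygon, stroke `#ff00ff` → cut (S855, F1277). Machine vertices: (72.02,146.82) → (91.86,99.15) → (40.66,105.81) → (72.02,146.82). Closed: final G1 returns to the first vertex.

**Shape 2** — `<path>` quadratic bezier, stroke `#000000` → engrave (S366, F3780). Control points (SVG): P0=(48.10,125.78), P1=(34.69,45.66), P2=(49.99,12.11); sampled at t=k/8. Machine vertices: (48.10,36.99) → (45.20,56.29) → (43.19,74.14) → (42.08,90.53) → (41.87,105.47) → (42.55,118.95) → (44.13,130.97) → (46.61,141.54) → (49.99,150.66). Open path.

**Shape 3** — `<path>` quadratic bezier, stroke `#ff00ff` → cut (S855, F1277). Control points (SVG): P0=(146.73,15.76), P1=(157.67,60.58), P2=(112.38,37.85); sampled at t=k/8. Machine vertices: (146.73,147.01) → (148.59,136.86) → (148.69,128.82) → (147.03,122.89) → (143.61,119.08) → (138.44,117.37) → (131.51,117.78) → (122.82,120.29) → (112.38,124.92). Open path.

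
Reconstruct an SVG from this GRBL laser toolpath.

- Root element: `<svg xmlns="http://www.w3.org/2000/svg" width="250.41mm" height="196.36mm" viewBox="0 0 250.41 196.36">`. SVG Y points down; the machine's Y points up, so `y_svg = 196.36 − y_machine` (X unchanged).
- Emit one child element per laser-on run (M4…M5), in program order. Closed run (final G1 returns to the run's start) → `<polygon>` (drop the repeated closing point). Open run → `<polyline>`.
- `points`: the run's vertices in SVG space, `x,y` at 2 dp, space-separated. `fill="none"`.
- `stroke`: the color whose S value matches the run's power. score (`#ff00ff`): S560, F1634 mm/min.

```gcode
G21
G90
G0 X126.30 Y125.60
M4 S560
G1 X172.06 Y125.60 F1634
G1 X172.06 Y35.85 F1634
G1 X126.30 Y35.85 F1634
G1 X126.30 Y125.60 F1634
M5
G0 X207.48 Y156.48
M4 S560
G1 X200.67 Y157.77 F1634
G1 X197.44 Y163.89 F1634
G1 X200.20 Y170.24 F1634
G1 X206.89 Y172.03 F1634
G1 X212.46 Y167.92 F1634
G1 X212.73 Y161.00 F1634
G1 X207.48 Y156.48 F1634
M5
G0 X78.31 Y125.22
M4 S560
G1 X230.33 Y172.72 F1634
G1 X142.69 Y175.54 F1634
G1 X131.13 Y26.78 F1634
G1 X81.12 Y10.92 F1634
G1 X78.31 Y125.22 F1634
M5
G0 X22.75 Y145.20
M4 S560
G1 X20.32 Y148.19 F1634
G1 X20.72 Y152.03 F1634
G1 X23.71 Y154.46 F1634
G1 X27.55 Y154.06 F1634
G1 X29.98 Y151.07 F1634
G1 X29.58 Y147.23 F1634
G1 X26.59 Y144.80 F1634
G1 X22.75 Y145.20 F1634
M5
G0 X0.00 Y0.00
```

<svg xmlns="http://www.w3.org/2000/svg" width="250.41mm" height="196.36mm" viewBox="0 0 250.41 196.36">
  <polygon points="126.30,70.76 172.06,70.76 172.06,160.51 126.30,160.51" fill="none" stroke="#ff00ff"/>
  <polygon points="207.48,39.88 200.67,38.59 197.44,32.47 200.20,26.12 206.89,24.33 212.46,28.44 212.73,35.36" fill="none" stroke="#ff00ff"/>
  <polygon points="78.31,71.14 230.33,23.64 142.69,20.82 131.13,169.58 81.12,185.44" fill="none" stroke="#ff00ff"/>
  <polygon points="22.75,51.16 20.32,48.17 20.72,44.33 23.71,41.90 27.55,42.30 29.98,45.29 29.58,49.13 26.59,51.56" fill="none" stroke="#ff00ff"/>
</svg>

Machine Y-up, SVG Y-down with viewBox height 196.36, so y_svg = 196.36 − y_machine; X carries over. Every run uses S560, so all elements get stroke `#ff00ff` (score).

Run 1: The run returns to its start, so emit a `<polygon>` with points (Y-flipped): 126.30,70.76 172.06,70.76 172.06,160.51 126.30,160.51.

Run 2: The run returns to its start, so emit a `<polygon>` with points (Y-flipped): 207.48,39.88 200.67,38.59 197.44,32.47 200.20,26.12 206.89,24.33 212.46,28.44 212.73,35.36.

Run 3: The run returns to its start, so emit a `<polygon>` with points (Y-flipped): 78.31,71.14 230.33,23.64 142.69,20.82 131.13,169.58 81.12,185.44.

Run 4: The run returns to its start, so emit a `<polygon>` with points (Y-flipped): 22.75,51.16 20.32,48.17 20.72,44.33 23.71,41.90 27.55,42.30 29.98,45.29 29.58,49.13 26.59,51.56.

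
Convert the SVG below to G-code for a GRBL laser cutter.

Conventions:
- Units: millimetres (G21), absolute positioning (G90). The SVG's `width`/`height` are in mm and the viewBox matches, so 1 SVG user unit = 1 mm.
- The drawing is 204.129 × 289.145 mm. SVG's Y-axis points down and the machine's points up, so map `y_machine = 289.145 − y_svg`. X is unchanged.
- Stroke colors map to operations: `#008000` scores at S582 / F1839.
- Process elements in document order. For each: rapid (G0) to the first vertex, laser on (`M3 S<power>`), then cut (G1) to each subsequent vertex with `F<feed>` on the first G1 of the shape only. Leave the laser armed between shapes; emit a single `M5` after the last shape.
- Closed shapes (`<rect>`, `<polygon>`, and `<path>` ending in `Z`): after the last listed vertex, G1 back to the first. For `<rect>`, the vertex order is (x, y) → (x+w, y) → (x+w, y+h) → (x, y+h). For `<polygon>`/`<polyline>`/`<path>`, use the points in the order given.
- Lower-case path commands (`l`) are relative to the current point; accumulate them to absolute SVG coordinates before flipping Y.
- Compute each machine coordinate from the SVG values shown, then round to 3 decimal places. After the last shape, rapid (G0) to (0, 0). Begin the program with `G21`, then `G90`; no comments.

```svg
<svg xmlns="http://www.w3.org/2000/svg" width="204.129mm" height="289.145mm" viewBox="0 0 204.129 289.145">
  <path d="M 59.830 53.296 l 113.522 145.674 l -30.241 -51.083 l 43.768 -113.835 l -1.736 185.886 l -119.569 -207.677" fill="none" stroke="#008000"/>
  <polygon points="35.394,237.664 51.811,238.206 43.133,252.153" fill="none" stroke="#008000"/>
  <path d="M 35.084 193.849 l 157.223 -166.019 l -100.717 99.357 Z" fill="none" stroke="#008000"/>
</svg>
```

viewBox `0 0 204.129 289.145` with mm width/height → 1 unit = 1 mm. Flip: y_m = 289.145 − y_svg.

**Shape 1** — `<path>` open polyline, stroke `#008000` → score (S582, F1839). Machine vertices: (59.830,235.849) → (173.352,90.175) → (143.111,141.258) → (186.879,255.093) → (185.143,69.207) → (65.574,276.884). Open path.

**Shape 2** — `<polygon>` regular polygon, stroke `#008000` → score (S582, F1839). Machine vertices: (35.394,51.481) → (51.811,50.939) → (43.133,36.992) → (35.394,51.481). Closed: final G1 returns to the first vertex.

**Shape 3** — `<path>` closed polygon, stroke `#008000` → score (S582, F1839). Machine vertices: (35.084,95.296) → (192.307,261.315) → (91.590,161.958) → (35.084,95.296). Closed: final G1 returns to the first vertex.

G21
G90
G0 X59.830 Y235.849
M3 S582
G1 X173.352 Y90.175 F1839
G1 X143.111 Y141.258
G1 X186.879 Y255.093
G1 X185.143 Y69.207
G1 X65.574 Y276.884
G0 X35.394 Y51.481
M3 S582
G1 X51.811 Y50.939 F1839
G1 X43.133 Y36.992
G1 X35.394 Y51.481
G0 X35.084 Y95.296
M3 S582
G1 X192.307 Y261.315 F1839
G1 X91.590 Y161.958
G1 X35.084 Y95.296
M5
G0 X0.000 Y0.000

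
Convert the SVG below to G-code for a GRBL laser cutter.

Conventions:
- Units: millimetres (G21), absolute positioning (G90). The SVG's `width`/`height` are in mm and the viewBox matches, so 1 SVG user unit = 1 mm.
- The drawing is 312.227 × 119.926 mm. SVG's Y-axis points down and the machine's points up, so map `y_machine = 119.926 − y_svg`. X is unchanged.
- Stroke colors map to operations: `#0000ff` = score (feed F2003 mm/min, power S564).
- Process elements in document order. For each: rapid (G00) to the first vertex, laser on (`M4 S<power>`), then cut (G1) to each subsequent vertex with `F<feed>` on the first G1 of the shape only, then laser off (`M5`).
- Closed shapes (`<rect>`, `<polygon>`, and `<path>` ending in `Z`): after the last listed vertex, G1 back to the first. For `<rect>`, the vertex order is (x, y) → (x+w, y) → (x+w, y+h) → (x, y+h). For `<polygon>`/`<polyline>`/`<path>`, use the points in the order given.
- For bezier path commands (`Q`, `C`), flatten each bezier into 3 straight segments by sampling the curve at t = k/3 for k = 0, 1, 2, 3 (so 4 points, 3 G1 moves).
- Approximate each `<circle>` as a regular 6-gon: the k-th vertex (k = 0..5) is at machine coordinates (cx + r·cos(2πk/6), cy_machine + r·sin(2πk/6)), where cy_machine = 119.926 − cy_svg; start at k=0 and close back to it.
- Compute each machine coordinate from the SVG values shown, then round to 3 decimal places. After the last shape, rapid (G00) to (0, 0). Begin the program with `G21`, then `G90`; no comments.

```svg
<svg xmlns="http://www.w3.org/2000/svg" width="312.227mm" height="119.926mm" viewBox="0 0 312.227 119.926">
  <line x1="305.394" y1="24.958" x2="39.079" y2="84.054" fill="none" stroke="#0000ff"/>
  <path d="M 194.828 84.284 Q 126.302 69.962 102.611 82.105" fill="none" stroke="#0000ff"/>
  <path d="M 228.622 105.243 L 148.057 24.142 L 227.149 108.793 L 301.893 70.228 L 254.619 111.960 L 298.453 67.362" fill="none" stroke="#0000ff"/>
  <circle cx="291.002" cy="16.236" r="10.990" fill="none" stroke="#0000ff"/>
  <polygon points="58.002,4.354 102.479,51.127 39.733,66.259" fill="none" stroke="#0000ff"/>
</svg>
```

Since the viewBox matches the mm dimensions, user units are millimetres directly. The only transform is the Y-flip y_m = 119.926 − y_svg.

Shape 1 is a line segment drawn with `<line>`. Its stroke #0000ff means score at S564, F2003. After flipping Y the toolpath is (305.394,94.968) → (39.079,35.872).

Shape 2 is a quadratic bezier drawn with `<path>`. Its stroke #0000ff means score at S564, F2003. After flipping Y the toolpath is (194.828,35.642) → (154.126,42.249) → (123.387,42.976) → (102.611,37.821).

Shape 3 is a open polyline drawn with `<path>`. Its stroke #0000ff means score at S564, F2003. After flipping Y the toolpath is (228.622,14.683) → (148.057,95.784) → (227.149,11.133) → (301.893,49.698) → (254.619,7.966) → (298.453,52.564).

Shape 4 is a circle drawn with `<circle>`. Its stroke #0000ff means score at S564, F2003. After flipping Y the toolpath is (301.992,103.690) → (296.497,113.208) → (285.507,113.208) → (280.012,103.690) → (285.507,94.172) → (296.497,94.172) → (301.992,103.690), returning to the start.

Shape 5 is a regular polygon drawn with `<polygon>`. Its stroke #0000ff means score at S564, F2003. After flipping Y the toolpath is (58.002,115.572) → (102.479,68.799) → (39.733,53.667) → (58.002,115.572), returning to the start.

G21
G90
G00 X305.394 Y94.968
M4 S564
G1 X39.079 Y35.872 F2003
M5
G00 X194.828 Y35.642
M4 S564
G1 X154.126 Y42.249 F2003
G1 X123.387 Y42.976
G1 X102.611 Y37.821
M5
G00 X228.622 Y14.683
M4 S564
G1 X148.057 Y95.784 F2003
G1 X227.149 Y11.133
G1 X301.893 Y49.698
G1 X254.619 Y7.966
G1 X298.453 Y52.564
M5
G00 X301.992 Y103.690
M4 S564
G1 X296.497 Y113.208 F2003
G1 X285.507 Y113.208
G1 X280.012 Y103.690
G1 X285.507 Y94.172
G1 X296.497 Y94.172
G1 X301.992 Y103.690
M5
G00 X58.002 Y115.572
M4 S564
G1 X102.479 Y68.799 F2003
G1 X39.733 Y53.667
G1 X58.002 Y115.572
M5
G00 X0.000 Y0.000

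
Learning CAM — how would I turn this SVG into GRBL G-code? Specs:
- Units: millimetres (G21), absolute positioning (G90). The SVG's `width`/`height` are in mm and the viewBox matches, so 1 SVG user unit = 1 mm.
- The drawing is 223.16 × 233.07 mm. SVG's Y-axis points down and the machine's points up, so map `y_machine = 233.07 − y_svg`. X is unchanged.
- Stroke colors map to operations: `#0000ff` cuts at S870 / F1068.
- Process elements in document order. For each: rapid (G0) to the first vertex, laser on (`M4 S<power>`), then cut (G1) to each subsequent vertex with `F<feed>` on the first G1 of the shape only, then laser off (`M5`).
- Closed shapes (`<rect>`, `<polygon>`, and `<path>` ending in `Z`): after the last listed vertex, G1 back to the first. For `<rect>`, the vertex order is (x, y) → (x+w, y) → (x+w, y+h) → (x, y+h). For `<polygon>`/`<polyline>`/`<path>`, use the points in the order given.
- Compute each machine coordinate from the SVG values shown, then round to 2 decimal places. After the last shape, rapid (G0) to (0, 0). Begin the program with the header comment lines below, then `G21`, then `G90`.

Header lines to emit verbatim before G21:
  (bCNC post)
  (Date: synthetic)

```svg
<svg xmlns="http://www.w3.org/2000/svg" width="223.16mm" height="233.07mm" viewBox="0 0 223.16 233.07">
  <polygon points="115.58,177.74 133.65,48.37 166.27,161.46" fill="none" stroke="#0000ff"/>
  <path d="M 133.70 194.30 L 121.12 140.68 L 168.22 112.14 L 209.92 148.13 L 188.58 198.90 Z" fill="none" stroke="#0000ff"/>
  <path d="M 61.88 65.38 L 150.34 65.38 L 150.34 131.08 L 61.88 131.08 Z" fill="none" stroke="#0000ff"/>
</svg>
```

(bCNC post)
(Date: synthetic)
G21
G90
G0 X115.58 Y55.33
M4 S870
G1 X133.65 Y184.70 F1068
G1 X166.27 Y71.61
G1 X115.58 Y55.33
M5
G0 X133.70 Y38.77
M4 S870
G1 X121.12 Y92.39 F1068
G1 X168.22 Y120.93
G1 X209.92 Y84.94
G1 X188.58 Y34.17
G1 X133.70 Y38.77
M5
G0 X61.88 Y167.69
M4 S870
G1 X150.34 Y167.69 F1068
G1 X150.34 Y101.99
G1 X61.88 Y101.99
G1 X61.88 Y167.69
M5
G0 X0.00 Y0.00

viewBox `0 0 223.16 233.07` with mm width/height → 1 unit = 1 mm. Flip: y_m = 233.07 − y_svg.

**Shape 1** — `<polygon>` closed polygon, stroke `#0000ff` → cut (S870, F1068). Machine vertices: (115.58,55.33) → (133.65,184.70) → (166.27,71.61) → (115.58,55.33). Closed: final G1 returns to the first vertex.

**Shape 2** — `<path>` regular polygon, stroke `#0000ff` → cut (S870, F1068). Machine vertices: (133.70,38.77) → (121.12,92.39) → (168.22,120.93) → (209.92,84.94) → (188.58,34.17) → (133.70,38.77). Closed: final G1 returns to the first vertex.

**Shape 3** — `<path>` rectangle, stroke `#0000ff` → cut (S870, F1068). Machine vertices: (61.88,167.69) → (150.34,167.69) → (150.34,101.99) → (61.88,101.99) → (61.88,167.69). Closed: final G1 returns to the first vertex.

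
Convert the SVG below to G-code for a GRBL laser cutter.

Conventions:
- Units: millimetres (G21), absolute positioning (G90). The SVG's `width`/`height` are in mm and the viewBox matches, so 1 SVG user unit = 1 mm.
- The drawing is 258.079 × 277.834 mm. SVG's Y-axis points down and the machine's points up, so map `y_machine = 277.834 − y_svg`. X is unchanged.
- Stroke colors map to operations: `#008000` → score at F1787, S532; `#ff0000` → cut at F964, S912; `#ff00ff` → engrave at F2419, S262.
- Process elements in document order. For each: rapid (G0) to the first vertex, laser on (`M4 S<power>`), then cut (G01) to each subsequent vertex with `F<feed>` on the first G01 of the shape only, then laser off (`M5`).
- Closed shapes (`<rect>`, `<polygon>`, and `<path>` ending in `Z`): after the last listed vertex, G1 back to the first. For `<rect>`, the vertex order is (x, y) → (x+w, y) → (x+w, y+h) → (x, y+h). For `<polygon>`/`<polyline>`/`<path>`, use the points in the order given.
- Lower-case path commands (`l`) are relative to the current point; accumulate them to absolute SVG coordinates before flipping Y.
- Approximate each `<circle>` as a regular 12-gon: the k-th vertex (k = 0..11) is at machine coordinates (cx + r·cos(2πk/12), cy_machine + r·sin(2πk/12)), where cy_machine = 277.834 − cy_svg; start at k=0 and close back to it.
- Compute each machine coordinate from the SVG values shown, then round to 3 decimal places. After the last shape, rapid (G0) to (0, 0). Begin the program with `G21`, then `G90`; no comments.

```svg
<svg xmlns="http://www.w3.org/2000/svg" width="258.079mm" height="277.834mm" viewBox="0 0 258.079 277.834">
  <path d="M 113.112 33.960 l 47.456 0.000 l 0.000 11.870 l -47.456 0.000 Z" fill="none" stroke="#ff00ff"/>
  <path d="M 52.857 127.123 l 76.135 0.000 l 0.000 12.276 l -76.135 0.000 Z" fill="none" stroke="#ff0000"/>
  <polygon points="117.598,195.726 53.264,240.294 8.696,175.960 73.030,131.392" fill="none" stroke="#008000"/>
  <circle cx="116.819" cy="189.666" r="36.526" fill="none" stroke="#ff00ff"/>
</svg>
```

Since the viewBox matches the mm dimensions, user units are millimetres directly. The only transform is the Y-flip y_m = 277.834 − y_svg.

Shape 1 is a rectangle drawn with `<path>`. Its stroke #ff00ff means engrave at S262, F2419. After flipping Y the toolpath is (113.112,243.874) → (160.568,243.874) → (160.568,232.004) → (113.112,232.004) → (113.112,243.874), returning to the start.

Shape 2 is a rectangle drawn with `<path>`. Its stroke #ff0000 means cut at S912, F964. After flipping Y the toolpath is (52.857,150.711) → (128.992,150.711) → (128.992,138.435) → (52.857,138.435) → (52.857,150.711), returning to the start.

Shape 3 is a regular polygon drawn with `<polygon>`. Its stroke #008000 means score at S532, F1787. After flipping Y the toolpath is (117.598,82.108) → (53.264,37.540) → (8.696,101.874) → (73.030,146.442) → (117.598,82.108), returning to the start.

Shape 4 is a circle drawn with `<circle>`. Its stroke #ff00ff means engrave at S262, F2419. After flipping Y the toolpath is (153.345,88.168) → (148.451,106.431) → (135.082,119.800) → (116.819,124.694) → (98.556,119.800) → (85.187,106.431) → (80.293,88.168) → (85.187,69.905) → (98.556,56.536) → (116.819,51.642) → (135.082,56.536) → (148.451,69.905) → (153.345,88.168), returning to the start.

G21
G90
G0 X113.112 Y243.874
M4 S262
G01 X160.568 Y243.874 F2419
G01 X160.568 Y232.004
G01 X113.112 Y232.004
G01 X113.112 Y243.874
M5
G0 X52.857 Y150.711
M4 S912
G01 X128.992 Y150.711 F964
G01 X128.992 Y138.435
G01 X52.857 Y138.435
G01 X52.857 Y150.711
M5
G0 X117.598 Y82.108
M4 S532
G01 X53.264 Y37.540 F1787
G01 X8.696 Y101.874
G01 X73.030 Y146.442
G01 X117.598 Y82.108
M5
G0 X153.345 Y88.168
M4 S262
G01 X148.451 Y106.431 F2419
G01 X135.082 Y119.800
G01 X116.819 Y124.694
G01 X98.556 Y119.800
G01 X85.187 Y106.431
G01 X80.293 Y88.168
G01 X85.187 Y69.905
G01 X98.556 Y56.536
G01 X116.819 Y51.642
G01 X135.082 Y56.536
G01 X148.451 Y69.905
G01 X153.345 Y88.168
M5
G0 X0.000 Y0.000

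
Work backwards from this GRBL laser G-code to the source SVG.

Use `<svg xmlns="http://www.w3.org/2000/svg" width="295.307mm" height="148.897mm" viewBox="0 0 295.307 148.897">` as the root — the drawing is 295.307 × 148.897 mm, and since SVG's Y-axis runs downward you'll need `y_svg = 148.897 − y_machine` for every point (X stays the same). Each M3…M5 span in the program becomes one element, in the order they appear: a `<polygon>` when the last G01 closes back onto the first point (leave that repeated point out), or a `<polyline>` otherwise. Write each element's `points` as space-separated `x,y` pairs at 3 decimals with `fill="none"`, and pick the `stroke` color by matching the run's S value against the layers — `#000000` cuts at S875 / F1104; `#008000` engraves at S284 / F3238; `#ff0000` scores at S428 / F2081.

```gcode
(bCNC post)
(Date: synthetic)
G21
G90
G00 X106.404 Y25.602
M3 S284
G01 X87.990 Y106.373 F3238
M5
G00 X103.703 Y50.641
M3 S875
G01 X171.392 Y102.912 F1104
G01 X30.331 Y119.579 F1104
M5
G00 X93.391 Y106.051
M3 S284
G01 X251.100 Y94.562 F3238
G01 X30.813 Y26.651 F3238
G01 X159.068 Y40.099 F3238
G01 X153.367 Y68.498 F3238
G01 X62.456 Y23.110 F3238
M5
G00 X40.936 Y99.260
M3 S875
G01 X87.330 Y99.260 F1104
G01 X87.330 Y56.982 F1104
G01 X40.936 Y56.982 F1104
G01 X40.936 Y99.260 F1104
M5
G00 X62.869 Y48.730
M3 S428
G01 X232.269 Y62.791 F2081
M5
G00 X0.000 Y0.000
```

Each laser-on run becomes one SVG element. Flip Y back into SVG space with y_svg = 148.897 − y_machine.

Run 1: the run's S284 means `#008000` (engrave). The run is open, so emit a `<polyline>` with points (Y-flipped): 106.404,123.295 87.990,42.524.

Run 2: the run's S875 means `#000000` (cut). The run is open, so emit a `<polyline>` with points (Y-flipped): 103.703,98.256 171.392,45.985 30.331,29.318.

Run 3: power S284 maps to stroke `#008000` (engrave). The run is open, so emit a `<polyline>` with points (Y-flipped): 93.391,42.846 251.100,54.335 30.813,122.246 159.068,108.798 153.367,80.399 62.456,125.787.

Run 4: power S875 maps to stroke `#000000` (cut). The run returns to its start, so emit a `<polygon>` with points (Y-flipped): 40.936,49.637 87.330,49.637 87.330,91.915 40.936,91.915.

Run 5: S428 ⇒ score layer `#ff0000`. The run is open, so emit a `<polyline>` with points (Y-flipped): 62.869,100.167 232.269,86.106.

<svg xmlns="http://www.w3.org/2000/svg" width="295.307mm" height="148.897mm" viewBox="0 0 295.307 148.897">
  <polyline points="106.404,123.295 87.990,42.524" fill="none" stroke="#008000"/>
  <polyline points="103.703,98.256 171.392,45.985 30.331,29.318" fill="none" stroke="#000000"/>
  <polyline points="93.391,42.846 251.100,54.335 30.813,122.246 159.068,108.798 153.367,80.399 62.456,125.787" fill="none" stroke="#008000"/>
  <polygon points="40.936,49.637 87.330,49.637 87.330,91.915 40.936,91.915" fill="none" stroke="#000000"/>
  <polyline points="62.869,100.167 232.269,86.106" fill="none" stroke="#ff0000"/>
</svg>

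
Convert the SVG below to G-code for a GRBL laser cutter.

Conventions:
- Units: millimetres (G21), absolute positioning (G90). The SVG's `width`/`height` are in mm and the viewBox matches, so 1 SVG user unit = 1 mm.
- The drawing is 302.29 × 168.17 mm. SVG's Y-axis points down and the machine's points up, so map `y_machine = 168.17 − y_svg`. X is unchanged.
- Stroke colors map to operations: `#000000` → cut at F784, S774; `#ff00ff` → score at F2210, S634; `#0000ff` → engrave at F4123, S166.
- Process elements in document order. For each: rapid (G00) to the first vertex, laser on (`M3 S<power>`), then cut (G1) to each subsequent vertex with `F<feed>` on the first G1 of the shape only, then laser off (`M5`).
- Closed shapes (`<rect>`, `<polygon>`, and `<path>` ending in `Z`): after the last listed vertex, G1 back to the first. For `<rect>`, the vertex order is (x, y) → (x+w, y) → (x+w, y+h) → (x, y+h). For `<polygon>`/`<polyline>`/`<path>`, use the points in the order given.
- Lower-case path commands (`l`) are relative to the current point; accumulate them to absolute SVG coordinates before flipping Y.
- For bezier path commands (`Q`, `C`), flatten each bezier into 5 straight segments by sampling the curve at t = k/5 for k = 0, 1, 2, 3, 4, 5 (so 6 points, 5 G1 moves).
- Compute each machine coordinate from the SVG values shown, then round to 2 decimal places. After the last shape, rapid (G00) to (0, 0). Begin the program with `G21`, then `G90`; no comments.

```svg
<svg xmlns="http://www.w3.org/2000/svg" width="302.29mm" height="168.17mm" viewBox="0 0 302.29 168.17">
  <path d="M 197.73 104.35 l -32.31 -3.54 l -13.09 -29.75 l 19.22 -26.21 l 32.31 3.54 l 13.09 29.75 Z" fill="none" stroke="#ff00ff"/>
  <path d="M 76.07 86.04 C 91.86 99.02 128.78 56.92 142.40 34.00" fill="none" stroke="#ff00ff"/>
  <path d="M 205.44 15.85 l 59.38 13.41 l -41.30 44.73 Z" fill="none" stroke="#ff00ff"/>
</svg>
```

G21
G90
G00 X197.73 Y63.82
M3 S634
G1 X165.42 Y67.36 F2210
G1 X152.33 Y97.11
G1 X171.55 Y123.32
G1 X203.86 Y119.78
G1 X216.95 Y90.03
G1 X197.73 Y63.82
M5
G00 X76.07 Y82.13
M3 S634
G1 X87.72 Y80.36 F2210
G1 X102.32 Y88.24
G1 X117.72 Y102.21
G1 X131.79 Y118.71
G1 X142.40 Y134.17
M5
G00 X205.44 Y152.32
M3 S634
G1 X264.82 Y138.91 F2210
G1 X223.52 Y94.18
G1 X205.44 Y152.32
M5
G00 X0.00 Y0.00

Since the viewBox matches the mm dimensions, user units are millimetres directly. The only transform is the Y-flip y_m = 168.17 − y_svg.

Shape 1 is a regular polygon drawn with `<path>`. Its stroke #ff00ff means score at S634, F2210. After flipping Y the toolpath is (197.73,63.82) → (165.42,67.36) → (152.33,97.11) → (171.55,123.32) → (203.86,119.78) → (216.95,90.03) → (197.73,63.82), returning to the start.

Shape 2 is a cubic bezier drawn with `<path>`. Its stroke #ff00ff means score at S634, F2210. After flipping Y the toolpath is (76.07,82.13) → (87.72,80.36) → (102.32,88.24) → (117.72,102.21) → (131.79,118.71) → (142.40,134.17).

Shape 3 is a regular polygon drawn with `<path>`. Its stroke #ff00ff means score at S634, F2210. After flipping Y the toolpath is (205.44,152.32) → (264.82,138.91) → (223.52,94.18) → (205.44,152.32), returning to the start.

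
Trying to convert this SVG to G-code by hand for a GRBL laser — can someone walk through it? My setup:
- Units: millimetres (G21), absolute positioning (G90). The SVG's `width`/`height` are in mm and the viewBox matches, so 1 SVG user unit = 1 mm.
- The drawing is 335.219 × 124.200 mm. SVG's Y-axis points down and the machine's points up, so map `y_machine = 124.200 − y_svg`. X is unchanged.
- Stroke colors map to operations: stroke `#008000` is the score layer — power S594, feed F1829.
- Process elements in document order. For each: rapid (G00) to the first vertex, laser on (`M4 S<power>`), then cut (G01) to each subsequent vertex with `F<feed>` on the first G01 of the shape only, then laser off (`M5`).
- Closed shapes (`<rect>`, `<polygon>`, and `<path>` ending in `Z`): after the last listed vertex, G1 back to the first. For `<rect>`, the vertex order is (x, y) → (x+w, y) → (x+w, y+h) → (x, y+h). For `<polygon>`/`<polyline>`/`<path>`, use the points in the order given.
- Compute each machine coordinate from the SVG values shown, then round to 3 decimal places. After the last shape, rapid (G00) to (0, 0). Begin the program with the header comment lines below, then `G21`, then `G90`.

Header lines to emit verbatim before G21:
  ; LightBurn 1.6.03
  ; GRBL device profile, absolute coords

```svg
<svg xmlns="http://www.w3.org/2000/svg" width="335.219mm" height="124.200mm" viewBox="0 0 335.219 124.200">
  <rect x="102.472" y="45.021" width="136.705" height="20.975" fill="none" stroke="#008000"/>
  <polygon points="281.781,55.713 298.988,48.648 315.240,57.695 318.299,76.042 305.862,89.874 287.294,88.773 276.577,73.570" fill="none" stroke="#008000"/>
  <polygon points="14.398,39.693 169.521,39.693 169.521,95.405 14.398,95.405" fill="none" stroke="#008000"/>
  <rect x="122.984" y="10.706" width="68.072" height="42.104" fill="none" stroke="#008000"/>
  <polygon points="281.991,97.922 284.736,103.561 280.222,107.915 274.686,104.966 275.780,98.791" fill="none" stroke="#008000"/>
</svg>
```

; LightBurn 1.6.03
; GRBL device profile, absolute coords
G21
G90
G00 X102.472 Y79.179
M4 S594
G01 X239.177 Y79.179 F1829
G01 X239.177 Y58.204
G01 X102.472 Y58.204
G01 X102.472 Y79.179
M5
G00 X281.781 Y68.487
M4 S594
G01 X298.988 Y75.552 F1829
G01 X315.240 Y66.505
G01 X318.299 Y48.158
G01 X305.862 Y34.326
G01 X287.294 Y35.427
G01 X276.577 Y50.630
G01 X281.781 Y68.487
M5
G00 X14.398 Y84.507
M4 S594
G01 X169.521 Y84.507 F1829
G01 X169.521 Y28.795
G01 X14.398 Y28.795
G01 X14.398 Y84.507
M5
G00 X122.984 Y113.494
M4 S594
G01 X191.056 Y113.494 F1829
G01 X191.056 Y71.390
G01 X122.984 Y71.390
G01 X122.984 Y113.494
M5
G00 X281.991 Y26.278
M4 S594
G01 X284.736 Y20.639 F1829
G01 X280.222 Y16.285
G01 X274.686 Y19.234
G01 X275.780 Y25.409
G01 X281.991 Y26.278
M5
G00 X0.000 Y0.000

Since the viewBox matches the mm dimensions, user units are millimetres directly. The only transform is the Y-flip y_m = 124.200 − y_svg.

Shape 1 is a rectangle drawn with `<rect>`. Its stroke #008000 means score at S594, F1829. After flipping Y the toolpath is (102.472,79.179) → (239.177,79.179) → (239.177,58.204) → (102.472,58.204) → (102.472,79.179), returning to the start.

Shape 2 is a regular polygon drawn with `<polygon>`. Its stroke #008000 means score at S594, F1829. After flipping Y the toolpath is (281.781,68.487) → (298.988,75.552) → (315.240,66.505) → (318.299,48.158) → (305.862,34.326) → (287.294,35.427) → (276.577,50.630) → (281.781,68.487), returning to the start.

Shape 3 is a rectangle drawn with `<polygon>`. Its stroke #008000 means score at S594, F1829. After flipping Y the toolpath is (14.398,84.507) → (169.521,84.507) → (169.521,28.795) → (14.398,28.795) → (14.398,84.507), returning to the start.

Shape 4 is a rectangle drawn with `<rect>`. Its stroke #008000 means score at S594, F1829. After flipping Y the toolpath is (122.984,113.494) → (191.056,113.494) → (191.056,71.390) → (122.984,71.390) → (122.984,113.494), returning to the start.

Shape 5 is a regular polygon drawn with `<polygon>`. Its stroke #008000 means score at S594, F1829. After flipping Y the toolpath is (281.991,26.278) → (284.736,20.639) → (280.222,16.285) → (274.686,19.234) → (275.780,25.409) → (281.991,26.278), returning to the start.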